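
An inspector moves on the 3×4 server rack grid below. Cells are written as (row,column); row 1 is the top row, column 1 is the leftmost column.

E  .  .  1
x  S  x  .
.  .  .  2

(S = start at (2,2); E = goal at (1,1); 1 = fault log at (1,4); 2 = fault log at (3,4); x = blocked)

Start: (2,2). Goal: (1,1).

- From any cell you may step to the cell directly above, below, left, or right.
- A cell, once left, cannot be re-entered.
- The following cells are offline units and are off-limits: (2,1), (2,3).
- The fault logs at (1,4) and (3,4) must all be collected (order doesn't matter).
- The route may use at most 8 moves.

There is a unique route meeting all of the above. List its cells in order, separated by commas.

Any route must reach (1,4) and (3,4) and still end at (1,1) within 8 moves, so the order of the required stops is forced.
Route from (2,2): down 1 to (3,2), right 2 to (3,4), up 2 to (1,4), left 3 to (1,1) — 8 moves in all.
Check: all required cells visited; 8 ≤ 8 moves.

(2,2), (3,2), (3,3), (3,4), (2,4), (1,4), (1,3), (1,2), (1,1)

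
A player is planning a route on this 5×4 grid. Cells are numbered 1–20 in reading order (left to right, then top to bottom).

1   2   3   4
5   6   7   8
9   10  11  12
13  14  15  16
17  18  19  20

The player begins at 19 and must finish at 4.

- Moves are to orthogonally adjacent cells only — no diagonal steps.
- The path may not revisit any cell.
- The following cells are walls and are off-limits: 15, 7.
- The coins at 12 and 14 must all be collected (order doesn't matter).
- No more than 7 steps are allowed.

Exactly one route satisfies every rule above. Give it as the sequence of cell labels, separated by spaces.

19 18 14 10 11 12 8 4

The 7-move cap with required stops at 12, 14 leaves no slack for detours.
Route from 19: left 1 to 18, up 2 to 10, right 2 to 12, up 2 to 4 — 7 moves in all.
Check: all required cells visited; 7 ≤ 7 moves.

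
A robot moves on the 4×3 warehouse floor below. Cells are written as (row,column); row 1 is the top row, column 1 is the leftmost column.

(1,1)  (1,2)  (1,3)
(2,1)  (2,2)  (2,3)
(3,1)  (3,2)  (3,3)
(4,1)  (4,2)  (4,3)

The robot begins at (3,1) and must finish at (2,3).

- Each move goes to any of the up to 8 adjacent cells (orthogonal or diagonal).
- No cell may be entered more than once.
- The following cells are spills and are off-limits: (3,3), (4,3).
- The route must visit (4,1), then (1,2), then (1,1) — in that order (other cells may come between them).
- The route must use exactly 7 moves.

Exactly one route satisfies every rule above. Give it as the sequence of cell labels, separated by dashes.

The waypoints must appear in the order (4,1), (1,2), (1,1), with no cell reused.
Route from (3,1): down 1 to (4,1), up-right 1 to (3,2), up-left 1 to (2,1), up-right 1 to (1,2), left 1 to (1,1), down-right 1 to (2,2), right 1 to (2,3) — 7 moves in all.
Check: order respected ((4,1) at step 1, (1,2) at step 4, (1,1) at step 5); 7 moves as required.

(3,1) - (4,1) - (3,2) - (2,1) - (1,2) - (1,1) - (2,2) - (2,3)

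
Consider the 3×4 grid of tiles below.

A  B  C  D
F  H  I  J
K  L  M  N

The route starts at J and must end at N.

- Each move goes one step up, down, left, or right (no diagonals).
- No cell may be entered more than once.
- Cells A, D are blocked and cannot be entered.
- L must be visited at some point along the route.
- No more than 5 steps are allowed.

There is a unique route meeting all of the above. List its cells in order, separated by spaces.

The budget equals the shortest possible length, so every move has to be on a shortest route through the required cells.
Route from J: left 2 to H, down 1 to L, right 2 to N — 5 moves in all.
Check: all required cells visited; 5 ≤ 5 moves.

J I H L M N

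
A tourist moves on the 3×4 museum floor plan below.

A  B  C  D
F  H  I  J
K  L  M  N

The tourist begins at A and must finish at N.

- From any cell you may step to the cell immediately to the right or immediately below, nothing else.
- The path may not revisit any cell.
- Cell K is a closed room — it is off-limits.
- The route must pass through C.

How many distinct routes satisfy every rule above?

A right/down-only route from A to N makes exactly 2 down-moves and 3 right-moves in some order.
With no other constraints that would be C(5,2) = 10 routes.
Split at C and multiply the segment counts (each segment already excludes blocked cells): A→C: 1; C→N: 3; product = 3.
That gives 3 routes.

3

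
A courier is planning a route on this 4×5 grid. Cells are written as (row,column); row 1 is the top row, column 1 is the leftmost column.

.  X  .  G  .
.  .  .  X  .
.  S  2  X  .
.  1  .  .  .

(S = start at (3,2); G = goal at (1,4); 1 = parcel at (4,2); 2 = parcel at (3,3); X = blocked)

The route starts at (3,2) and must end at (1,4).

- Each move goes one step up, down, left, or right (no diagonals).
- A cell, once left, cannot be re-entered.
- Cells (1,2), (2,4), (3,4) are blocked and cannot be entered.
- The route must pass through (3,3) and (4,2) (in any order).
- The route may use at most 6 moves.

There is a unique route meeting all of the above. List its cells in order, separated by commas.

(3,2), (4,2), (4,3), (3,3), (2,3), (1,3), (1,4)

Any route must reach (3,3) and (4,2) and still end at (1,4) within 6 moves, so the order of the required stops is forced.
Route from (3,2): down 1 to (4,2), right 1 to (4,3), up 3 to (1,3), right 1 to (1,4) — 6 moves in all.
Check: all required cells visited; 6 ≤ 6 moves.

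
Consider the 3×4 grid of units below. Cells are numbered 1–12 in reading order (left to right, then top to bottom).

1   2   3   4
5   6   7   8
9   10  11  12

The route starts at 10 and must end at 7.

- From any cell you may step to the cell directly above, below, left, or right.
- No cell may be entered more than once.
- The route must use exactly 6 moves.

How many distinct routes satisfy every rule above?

Need simple routes of exactly 6 moves from 10 to 7 (Manhattan distance 2, so 2 moves are spent on a detour and 2 undoing it).
Enumerating: 10 6 2 3 4 8 7 | 10 6 5 1 2 3 7 | 10 9 5 1 2 6 7 | 10 9 5 1 2 3 7 | 10 9 5 6 2 3 7 | 10 11 12 8 4 3 7.
That gives 6 routes.

6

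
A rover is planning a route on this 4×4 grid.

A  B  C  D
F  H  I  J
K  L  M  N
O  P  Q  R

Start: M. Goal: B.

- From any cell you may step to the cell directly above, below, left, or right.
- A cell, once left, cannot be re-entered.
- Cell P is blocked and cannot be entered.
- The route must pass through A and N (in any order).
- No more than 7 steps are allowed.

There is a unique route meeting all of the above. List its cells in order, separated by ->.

The 7-move cap with required stops at A, N leaves no slack for detours.
Route from M: right 1 to N, up 1 to J, left 3 to F, up 1 to A, right 1 to B — 7 moves in all.
Check: all required cells visited; 7 ≤ 7 moves.

M -> N -> J -> I -> H -> F -> A -> B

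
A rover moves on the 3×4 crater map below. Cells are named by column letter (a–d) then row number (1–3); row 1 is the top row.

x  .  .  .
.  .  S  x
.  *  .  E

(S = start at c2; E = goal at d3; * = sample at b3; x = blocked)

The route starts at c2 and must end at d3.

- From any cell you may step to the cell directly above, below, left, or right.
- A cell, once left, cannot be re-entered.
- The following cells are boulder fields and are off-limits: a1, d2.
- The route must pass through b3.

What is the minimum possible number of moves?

4

Any route passes through b3 somewhere between c2 and d3. Summing Manhattan distances along the two legs (c2 → b3 → d3) gives a lower bound of 2 + 2 = 4 moves.
A route of 4 moves achieves this: c2 → b2 → b3 → c3 → d3.
Since 4 matches the lower bound, it is optimal.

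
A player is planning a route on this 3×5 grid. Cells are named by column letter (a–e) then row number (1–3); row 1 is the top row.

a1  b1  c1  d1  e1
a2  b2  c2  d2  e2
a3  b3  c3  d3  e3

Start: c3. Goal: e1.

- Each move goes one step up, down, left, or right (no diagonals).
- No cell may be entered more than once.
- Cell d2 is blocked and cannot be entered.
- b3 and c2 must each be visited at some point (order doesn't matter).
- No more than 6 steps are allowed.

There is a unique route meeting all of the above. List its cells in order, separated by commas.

The 6-move cap with required stops at b3, c2 leaves no slack for detours.
Route from c3: left to b3, up to b2, right to c2, up to c1, 2× right (reaching e1) — 6 moves in all.
Check: all required cells visited; 6 ≤ 6 moves.

c3, b3, b2, c2, c1, d1, e1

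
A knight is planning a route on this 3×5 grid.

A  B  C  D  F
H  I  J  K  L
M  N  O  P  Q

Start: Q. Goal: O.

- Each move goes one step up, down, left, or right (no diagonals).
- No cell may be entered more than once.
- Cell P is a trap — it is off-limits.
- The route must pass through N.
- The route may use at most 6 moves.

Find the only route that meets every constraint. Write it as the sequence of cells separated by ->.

Q -> L -> K -> J -> I -> N -> O

Any route must reach N and still end at O within 6 moves, so the order of the required stops is forced.
Route from Q: up 1 to L, left 3 to I, down 1 to N, right 1 to O — 6 moves in all.
Check: all required cells visited; 6 ≤ 6 moves.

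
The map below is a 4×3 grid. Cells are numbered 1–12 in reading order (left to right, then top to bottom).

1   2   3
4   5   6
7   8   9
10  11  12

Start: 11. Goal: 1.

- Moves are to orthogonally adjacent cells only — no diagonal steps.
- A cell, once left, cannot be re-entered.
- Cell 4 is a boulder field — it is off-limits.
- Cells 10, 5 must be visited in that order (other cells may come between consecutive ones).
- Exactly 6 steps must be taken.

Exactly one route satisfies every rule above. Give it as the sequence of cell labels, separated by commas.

11, 10, 7, 8, 5, 2, 1

The waypoints must appear in the order 10, 5, with no cell reused.
Route from 11: left to 10, up to 7, right to 8, 2× up (reaching 2), left to 1 — 6 moves in all.
Check: order respected (10 at step 1, 5 at step 4); 6 moves as required.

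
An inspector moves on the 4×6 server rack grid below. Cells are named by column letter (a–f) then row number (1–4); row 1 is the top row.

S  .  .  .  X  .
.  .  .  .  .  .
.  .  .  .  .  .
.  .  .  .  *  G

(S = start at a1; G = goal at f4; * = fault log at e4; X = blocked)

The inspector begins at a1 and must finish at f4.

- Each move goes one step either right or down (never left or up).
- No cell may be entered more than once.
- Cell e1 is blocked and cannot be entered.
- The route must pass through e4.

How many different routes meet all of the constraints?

34

A right/down-only route from a1 to f4 makes exactly 3 down-moves and 5 right-moves in some order.
With no other constraints that would be C(8,3) = 56 routes.
Split at e4 and multiply the segment counts (each segment already excludes blocked cells): a1→e4: 34; e4→f4: 1; product = 34.
That gives 34 routes.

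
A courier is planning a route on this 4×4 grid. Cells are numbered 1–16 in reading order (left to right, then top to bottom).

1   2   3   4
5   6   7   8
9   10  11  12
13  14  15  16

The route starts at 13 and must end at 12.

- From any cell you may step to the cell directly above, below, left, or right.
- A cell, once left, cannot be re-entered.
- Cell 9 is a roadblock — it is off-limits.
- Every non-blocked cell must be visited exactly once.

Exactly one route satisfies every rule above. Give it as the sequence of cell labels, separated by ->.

Need to visit all 15 open cells exactly once, starting at 13 and ending at 12.
Cell 1 has only two open neighbours (5 and 2), so the path must pass straight through it: one of those is the cell it's entered from and the other is where it exits.
Route from 13: right to 14, 2× up (reaching 6), left to 5, up to 1, 3× right (reaching 4), down to 8, left to 7, 2× down (reaching 15), right to 16, up to 12 — 14 moves in all.
Check: all 15 open cells covered.

13 -> 14 -> 10 -> 6 -> 5 -> 1 -> 2 -> 3 -> 4 -> 8 -> 7 -> 11 -> 15 -> 16 -> 12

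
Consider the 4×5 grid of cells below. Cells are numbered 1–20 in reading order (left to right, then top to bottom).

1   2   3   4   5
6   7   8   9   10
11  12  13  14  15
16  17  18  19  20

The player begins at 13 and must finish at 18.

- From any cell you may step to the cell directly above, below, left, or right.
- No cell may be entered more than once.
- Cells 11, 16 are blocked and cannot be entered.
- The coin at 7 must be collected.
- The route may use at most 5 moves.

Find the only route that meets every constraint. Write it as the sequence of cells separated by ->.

Any route must reach 7 and still end at 18 within 5 moves, so the order of the required stops is forced.
Route from 13: up 1 to 8, left 1 to 7, down 2 to 17, right 1 to 18 — 5 moves in all.
Check: all required cells visited; 5 ≤ 5 moves.

13 -> 8 -> 7 -> 12 -> 17 -> 18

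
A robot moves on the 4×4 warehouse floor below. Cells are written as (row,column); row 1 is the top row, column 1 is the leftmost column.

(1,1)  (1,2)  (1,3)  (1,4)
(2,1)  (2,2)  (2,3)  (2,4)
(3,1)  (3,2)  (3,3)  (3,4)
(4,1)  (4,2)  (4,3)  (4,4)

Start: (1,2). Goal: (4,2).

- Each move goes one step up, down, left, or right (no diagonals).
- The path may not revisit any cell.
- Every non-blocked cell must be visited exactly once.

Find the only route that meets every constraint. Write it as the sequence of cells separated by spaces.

Need to visit all 16 open cells exactly once, starting at (1,2) and ending at (4,2).
Cell (4,1) has only two open neighbours ((3,1) and (4,2)), so the path must pass straight through it: one of those is the cell it's entered from and the other is where it exits.
Route from (1,2): left 1 to (1,1), down 1 to (2,1), right 2 to (2,3), up 1 to (1,3), right 1 to (1,4), down 3 to (4,4), left 1 to (4,3), up 1 to (3,3), left 2 to (3,1), down 1 to (4,1), right 1 to (4,2) — 15 moves in all.
Check: all 16 open cells covered.

(1,2) (1,1) (2,1) (2,2) (2,3) (1,3) (1,4) (2,4) (3,4) (4,4) (4,3) (3,3) (3,2) (3,1) (4,1) (4,2)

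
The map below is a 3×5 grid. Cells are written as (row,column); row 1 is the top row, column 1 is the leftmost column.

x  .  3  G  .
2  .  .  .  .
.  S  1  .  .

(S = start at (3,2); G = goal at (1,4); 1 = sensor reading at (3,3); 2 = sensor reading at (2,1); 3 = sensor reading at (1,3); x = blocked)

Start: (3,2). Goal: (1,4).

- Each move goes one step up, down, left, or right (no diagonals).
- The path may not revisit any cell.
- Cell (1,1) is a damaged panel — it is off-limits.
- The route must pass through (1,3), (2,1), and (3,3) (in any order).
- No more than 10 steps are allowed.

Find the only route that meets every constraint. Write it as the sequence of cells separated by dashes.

(3,2) - (3,1) - (2,1) - (2,2) - (1,2) - (1,3) - (2,3) - (3,3) - (3,4) - (2,4) - (1,4)

The budget equals the shortest possible length, so every move has to be on a shortest route through the required cells.
Route from (3,2): left 1 to (3,1), up 1 to (2,1), right 1 to (2,2), up 1 to (1,2), right 1 to (1,3), down 2 to (3,3), right 1 to (3,4), up 2 to (1,4) — 10 moves in all.
Check: all required cells visited; 10 ≤ 10 moves.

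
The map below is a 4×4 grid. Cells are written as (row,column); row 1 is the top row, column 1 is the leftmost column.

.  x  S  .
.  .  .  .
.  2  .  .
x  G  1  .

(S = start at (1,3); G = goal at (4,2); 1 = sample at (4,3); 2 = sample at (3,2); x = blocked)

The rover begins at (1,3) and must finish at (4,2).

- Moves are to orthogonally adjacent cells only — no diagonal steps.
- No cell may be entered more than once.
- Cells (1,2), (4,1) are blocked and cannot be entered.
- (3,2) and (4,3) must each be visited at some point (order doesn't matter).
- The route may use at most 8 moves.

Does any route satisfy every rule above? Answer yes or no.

One route that works: (1,3) → (2,3) → (2,2) → (3,2) → (3,3) → (4,3) → (4,2).

yes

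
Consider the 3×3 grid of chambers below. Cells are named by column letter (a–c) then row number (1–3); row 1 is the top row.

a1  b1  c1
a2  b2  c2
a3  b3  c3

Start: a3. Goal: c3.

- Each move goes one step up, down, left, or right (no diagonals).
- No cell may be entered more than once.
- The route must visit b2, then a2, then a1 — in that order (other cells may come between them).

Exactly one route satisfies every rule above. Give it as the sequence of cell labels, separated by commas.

a3, b3, b2, a2, a1, b1, c1, c2, c3

The waypoints must appear in the order b2, a2, a1, with no cell reused.
Route from a3: right to b3, up to b2, left to a2, up to a1, 2× right (reaching c1), 2× down (reaching c3) — 8 moves in all.
Check: order respected (b2 at step 2, a2 at step 3, a1 at step 4).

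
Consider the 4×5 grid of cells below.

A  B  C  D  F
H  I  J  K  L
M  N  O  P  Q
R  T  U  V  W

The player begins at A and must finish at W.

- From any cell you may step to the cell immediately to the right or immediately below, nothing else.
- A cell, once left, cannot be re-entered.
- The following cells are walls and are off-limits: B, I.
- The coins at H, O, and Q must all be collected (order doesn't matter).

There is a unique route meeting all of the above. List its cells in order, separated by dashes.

Moves only go right or down, so the column and row indices never decrease.
Route from A: down 2 to M, right 4 to Q, down 1 to W — 7 moves in all.
Check: all required cells visited.

A - H - M - N - O - P - Q - W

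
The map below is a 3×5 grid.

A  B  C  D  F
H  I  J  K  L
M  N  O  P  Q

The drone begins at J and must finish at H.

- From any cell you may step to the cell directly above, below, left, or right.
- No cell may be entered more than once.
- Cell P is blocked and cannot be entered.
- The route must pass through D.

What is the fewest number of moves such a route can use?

Any route passes through D somewhere between J and H. Summing Manhattan distances along the two legs (J → D → H) gives a lower bound of 2 + 4 = 6 moves.
A route of 6 moves achieves this: J → K → D → C → B → I → H.
Since 6 matches the lower bound, it is optimal.

6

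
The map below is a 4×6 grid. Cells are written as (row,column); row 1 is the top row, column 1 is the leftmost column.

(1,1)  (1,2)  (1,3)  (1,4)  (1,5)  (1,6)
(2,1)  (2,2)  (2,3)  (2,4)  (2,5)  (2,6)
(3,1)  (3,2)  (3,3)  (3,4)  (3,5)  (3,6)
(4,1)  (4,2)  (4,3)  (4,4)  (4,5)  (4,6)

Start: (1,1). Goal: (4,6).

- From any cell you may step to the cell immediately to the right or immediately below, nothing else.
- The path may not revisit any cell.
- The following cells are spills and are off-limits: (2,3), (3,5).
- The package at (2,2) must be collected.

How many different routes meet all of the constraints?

A right/down-only route from (1,1) to (4,6) makes exactly 3 down-moves and 5 right-moves in some order.
With no other constraints that would be C(8,3) = 56 routes.
Split at (2,2) and multiply the segment counts (each segment already excludes blocked cells): (1,1)→(2,2): 2; (2,2)→(4,6): 3; product = 6.
That gives 6 routes.

6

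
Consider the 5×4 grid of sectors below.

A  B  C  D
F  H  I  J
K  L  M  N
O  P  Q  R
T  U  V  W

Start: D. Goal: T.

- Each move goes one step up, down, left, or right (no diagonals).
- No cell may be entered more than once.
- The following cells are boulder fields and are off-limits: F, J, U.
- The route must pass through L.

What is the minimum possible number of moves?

7

Any route passes through L somewhere between D and T. Summing Manhattan distances along the two legs (D → L → T) gives a lower bound of 4 + 3 = 7 moves.
A route of 7 moves achieves this: D → C → I → M → L → P → O → T.
Since 7 matches the lower bound, it is optimal.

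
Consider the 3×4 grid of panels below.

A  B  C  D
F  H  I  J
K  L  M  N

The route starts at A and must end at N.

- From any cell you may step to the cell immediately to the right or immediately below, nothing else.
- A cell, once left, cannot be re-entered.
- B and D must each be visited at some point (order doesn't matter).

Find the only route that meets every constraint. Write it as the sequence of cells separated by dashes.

Moves only go right or down, so the column and row indices never decrease.
Route from A: 3× right (reaching D), 2× down (reaching N) — 5 moves in all.
Check: all required cells visited.

A - B - C - D - J - N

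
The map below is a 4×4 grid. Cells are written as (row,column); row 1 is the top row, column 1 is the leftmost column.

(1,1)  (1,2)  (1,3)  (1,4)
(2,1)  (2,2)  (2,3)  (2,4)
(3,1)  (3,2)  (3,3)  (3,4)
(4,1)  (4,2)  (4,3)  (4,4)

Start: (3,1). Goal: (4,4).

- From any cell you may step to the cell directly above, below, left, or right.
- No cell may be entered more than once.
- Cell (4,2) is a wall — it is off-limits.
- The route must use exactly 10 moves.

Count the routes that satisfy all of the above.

25

Need simple routes of exactly 10 moves from (3,1) to (4,4) (Manhattan distance 4, so 3 moves are spent on a detour and 3 undoing it).
Branch systematically from the start, pruning whenever the remaining move budget drops below the Manhattan distance to (4,4) or differs from it in parity. Grouping the completions by first move — via (2,1): 15; via (3,2): 10 (no valid completion starts via (4,1)) — and summing: 15 + 10 = 25.
That gives 25 routes.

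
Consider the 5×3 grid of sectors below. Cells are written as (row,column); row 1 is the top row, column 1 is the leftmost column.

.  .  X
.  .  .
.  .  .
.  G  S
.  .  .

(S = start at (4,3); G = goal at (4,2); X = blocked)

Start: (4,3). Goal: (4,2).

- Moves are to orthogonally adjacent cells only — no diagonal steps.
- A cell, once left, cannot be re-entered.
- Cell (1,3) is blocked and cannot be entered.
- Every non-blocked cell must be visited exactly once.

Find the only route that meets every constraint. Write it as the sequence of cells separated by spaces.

Need to visit all 14 open cells exactly once, starting at (4,3) and ending at (4,2).
Cell (5,1) has only two open neighbours ((4,1) and (5,2)), so the path must pass straight through it: one of those is the cell it's entered from and the other is where it exits.
Route from (4,3): down 1 to (5,3), left 2 to (5,1), up 4 to (1,1), right 1 to (1,2), down 1 to (2,2), right 1 to (2,3), down 1 to (3,3), left 1 to (3,2), down 1 to (4,2) — 13 moves in all.
Check: all 14 open cells covered.

(4,3) (5,3) (5,2) (5,1) (4,1) (3,1) (2,1) (1,1) (1,2) (2,2) (2,3) (3,3) (3,2) (4,2)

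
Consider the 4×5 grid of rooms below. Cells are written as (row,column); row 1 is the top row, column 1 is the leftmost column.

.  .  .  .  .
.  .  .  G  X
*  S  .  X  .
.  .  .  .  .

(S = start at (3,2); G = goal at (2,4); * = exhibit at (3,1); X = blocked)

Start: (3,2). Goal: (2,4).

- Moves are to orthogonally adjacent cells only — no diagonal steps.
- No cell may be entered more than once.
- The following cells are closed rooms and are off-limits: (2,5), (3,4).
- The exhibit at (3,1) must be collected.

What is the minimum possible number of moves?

Any route passes through (3,1) somewhere between (3,2) and (2,4). Summing Manhattan distances along the two legs ((3,2) → (3,1) → (2,4)) gives a lower bound of 1 + 4 = 5 moves.
A route of 5 moves achieves this: (3,2) → (3,1) → (2,1) → (2,2) → (2,3) → (2,4).
Since 5 matches the lower bound, it is optimal.

5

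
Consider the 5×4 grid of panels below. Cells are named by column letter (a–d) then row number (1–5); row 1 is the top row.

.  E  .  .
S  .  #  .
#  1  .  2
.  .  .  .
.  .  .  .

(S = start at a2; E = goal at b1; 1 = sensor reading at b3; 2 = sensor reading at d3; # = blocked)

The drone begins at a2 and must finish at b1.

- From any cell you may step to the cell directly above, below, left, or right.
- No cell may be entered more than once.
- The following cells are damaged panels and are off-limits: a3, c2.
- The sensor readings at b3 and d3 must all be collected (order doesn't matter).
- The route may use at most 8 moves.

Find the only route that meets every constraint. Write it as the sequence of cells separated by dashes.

a2 - b2 - b3 - c3 - d3 - d2 - d1 - c1 - b1

Any route must reach b3 and d3 and still end at b1 within 8 moves, so the order of the required stops is forced.
Route from a2: right to b2, down to b3, 2× right (reaching d3), 2× up (reaching d1), 2× left (reaching b1) — 8 moves in all.
Check: all required cells visited; 8 ≤ 8 moves.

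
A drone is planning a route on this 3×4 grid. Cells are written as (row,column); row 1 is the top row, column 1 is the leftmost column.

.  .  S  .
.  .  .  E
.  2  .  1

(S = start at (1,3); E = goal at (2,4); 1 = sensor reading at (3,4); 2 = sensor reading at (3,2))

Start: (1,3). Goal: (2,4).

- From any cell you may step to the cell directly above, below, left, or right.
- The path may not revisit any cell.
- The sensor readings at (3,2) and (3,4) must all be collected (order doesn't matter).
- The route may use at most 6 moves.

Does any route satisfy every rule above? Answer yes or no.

yes

One route that works: (1,3) → (2,3) → (2,2) → (3,2) → (3,3) → (3,4) → (2,4).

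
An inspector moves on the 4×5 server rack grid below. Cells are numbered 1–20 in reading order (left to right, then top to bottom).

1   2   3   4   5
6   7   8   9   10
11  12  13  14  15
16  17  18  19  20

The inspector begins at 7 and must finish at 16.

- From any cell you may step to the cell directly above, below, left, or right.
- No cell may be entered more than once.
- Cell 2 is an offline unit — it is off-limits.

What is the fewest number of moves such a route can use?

3

The Manhattan distance from 7 to 16 is |2−4| + |2−1| = 3, so at least 3 moves are needed.
A route of 3 moves achieves this: 7 → 12 → 17 → 16.
Since 3 matches the lower bound, it is optimal.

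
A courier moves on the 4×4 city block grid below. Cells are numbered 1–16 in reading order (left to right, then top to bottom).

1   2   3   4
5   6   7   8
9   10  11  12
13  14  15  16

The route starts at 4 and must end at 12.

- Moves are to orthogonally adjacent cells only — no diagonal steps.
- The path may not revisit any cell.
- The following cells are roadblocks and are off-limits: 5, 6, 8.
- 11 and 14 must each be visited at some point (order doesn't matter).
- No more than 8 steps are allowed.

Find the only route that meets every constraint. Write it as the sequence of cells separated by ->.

The budget equals the shortest possible length, so every move has to be on a shortest route through the required cells.
Route from 4: left 1 to 3, down 2 to 11, left 1 to 10, down 1 to 14, right 2 to 16, up 1 to 12 — 8 moves in all.
Check: all required cells visited; 8 ≤ 8 moves.

4 -> 3 -> 7 -> 11 -> 10 -> 14 -> 15 -> 16 -> 12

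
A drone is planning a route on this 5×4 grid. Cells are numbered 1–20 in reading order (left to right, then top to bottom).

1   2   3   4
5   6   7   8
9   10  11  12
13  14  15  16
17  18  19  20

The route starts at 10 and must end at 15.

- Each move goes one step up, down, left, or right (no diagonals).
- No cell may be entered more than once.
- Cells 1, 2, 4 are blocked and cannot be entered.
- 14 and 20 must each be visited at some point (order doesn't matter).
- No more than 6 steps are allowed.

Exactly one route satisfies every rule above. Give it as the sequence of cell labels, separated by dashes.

10 - 14 - 18 - 19 - 20 - 16 - 15

The budget equals the shortest possible length, so every move has to be on a shortest route through the required cells.
Route from 10: down 2 to 18, right 2 to 20, up 1 to 16, left 1 to 15 — 6 moves in all.
Check: all required cells visited; 6 ≤ 6 moves.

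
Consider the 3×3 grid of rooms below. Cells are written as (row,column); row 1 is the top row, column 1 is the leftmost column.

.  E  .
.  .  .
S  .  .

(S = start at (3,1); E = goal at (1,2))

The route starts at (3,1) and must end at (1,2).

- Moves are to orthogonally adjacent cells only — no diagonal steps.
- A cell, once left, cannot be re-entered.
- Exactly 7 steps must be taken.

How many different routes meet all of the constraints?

2

Need simple routes of exactly 7 moves from (3,1) to (1,2) (Manhattan distance 3, so 2 moves are spent on a detour and 2 undoing it).
Enumerating: (3,1) (2,1) (2,2) (3,2) (3,3) (2,3) (1,3) (1,2) | (3,1) (3,2) (3,3) (2,3) (2,2) (2,1) (1,1) (1,2).
That gives 2 routes.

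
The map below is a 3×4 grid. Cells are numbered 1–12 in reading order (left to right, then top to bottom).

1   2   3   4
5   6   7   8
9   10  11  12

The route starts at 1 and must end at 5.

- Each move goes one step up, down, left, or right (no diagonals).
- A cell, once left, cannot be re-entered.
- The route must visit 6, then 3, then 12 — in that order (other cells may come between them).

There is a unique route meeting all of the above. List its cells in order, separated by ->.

The waypoints must appear in the order 6, 3, 12, with no cell reused.
Route from 1: right to 2, down to 6, right to 7, up to 3, right to 4, 2× down (reaching 12), 3× left (reaching 9), up to 5 — 11 moves in all.
Check: order respected (6 at step 2, 3 at step 4, 12 at step 7).

1 -> 2 -> 6 -> 7 -> 3 -> 4 -> 8 -> 12 -> 11 -> 10 -> 9 -> 5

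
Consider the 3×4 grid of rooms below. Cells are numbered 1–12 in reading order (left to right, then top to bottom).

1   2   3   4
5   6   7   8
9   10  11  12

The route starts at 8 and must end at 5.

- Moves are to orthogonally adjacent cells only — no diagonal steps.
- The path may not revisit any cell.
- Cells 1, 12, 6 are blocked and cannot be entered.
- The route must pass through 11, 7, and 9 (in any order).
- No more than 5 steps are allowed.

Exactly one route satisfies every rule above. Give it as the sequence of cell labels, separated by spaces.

8 7 11 10 9 5

The 5-move cap with required stops at 11, 7, 9 leaves no slack for detours.
Route from 8: left 1 to 7, down 1 to 11, left 2 to 9, up 1 to 5 — 5 moves in all.
Check: all required cells visited; 5 ≤ 5 moves.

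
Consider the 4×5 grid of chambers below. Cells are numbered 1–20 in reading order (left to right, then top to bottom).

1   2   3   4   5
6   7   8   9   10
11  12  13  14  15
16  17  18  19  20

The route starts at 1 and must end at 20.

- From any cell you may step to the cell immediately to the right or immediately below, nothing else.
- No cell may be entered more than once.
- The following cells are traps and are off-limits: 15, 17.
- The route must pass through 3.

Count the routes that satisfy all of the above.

4

A right/down-only route from 1 to 20 makes exactly 3 down-moves and 4 right-moves in some order.
With no other constraints that would be C(7,3) = 35 routes.
Split at 3 and multiply the segment counts (each segment already excludes blocked cells): 1→3: 1; 3→20: 4; product = 4.
That gives 4 routes.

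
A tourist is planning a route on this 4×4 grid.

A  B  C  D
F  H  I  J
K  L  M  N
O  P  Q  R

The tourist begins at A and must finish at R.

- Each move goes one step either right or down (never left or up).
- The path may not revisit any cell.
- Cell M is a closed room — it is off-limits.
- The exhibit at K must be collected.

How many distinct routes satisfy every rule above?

2

A right/down-only route from A to R makes exactly 3 down-moves and 3 right-moves in some order.
With no other constraints that would be C(6,3) = 20 routes.
Split at K and multiply the segment counts (each segment already excludes blocked cells): A→K: 1; K→R: 2; product = 2.
That gives 2 routes.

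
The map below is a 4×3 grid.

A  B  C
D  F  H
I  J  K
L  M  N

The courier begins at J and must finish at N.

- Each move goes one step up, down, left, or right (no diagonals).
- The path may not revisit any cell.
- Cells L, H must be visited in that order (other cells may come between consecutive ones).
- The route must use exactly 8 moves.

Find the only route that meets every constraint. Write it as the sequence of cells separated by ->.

J -> M -> L -> I -> D -> F -> H -> K -> N

The waypoints must appear in the order L, H, with no cell reused.
Route from J: down to M, left to L, 2× up (reaching D), 2× right (reaching H), 2× down (reaching N) — 8 moves in all.
Check: order respected (L at step 2, H at step 6); 8 moves as required.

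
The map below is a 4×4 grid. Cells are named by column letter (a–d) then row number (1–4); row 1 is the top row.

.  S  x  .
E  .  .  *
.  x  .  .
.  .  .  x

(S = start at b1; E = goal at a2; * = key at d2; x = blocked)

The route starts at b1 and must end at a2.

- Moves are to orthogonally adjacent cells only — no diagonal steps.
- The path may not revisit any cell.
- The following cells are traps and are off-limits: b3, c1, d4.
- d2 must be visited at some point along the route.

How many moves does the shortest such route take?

10

Any route passes through d2 somewhere between b1 and a2. Summing Manhattan distances along the two legs (b1 → d2 → a2) gives a lower bound of 3 + 3 = 6 moves.
The shortest route satisfying every rule uses 10 moves: b1 → b2 → c2 → d2 → d3 → c3 → c4 → b4 → a4 → a3 → a2.
The bound of 6 isn't tight here; checking systematically, no route of length 6 through 9 satisfies every constraint (on a 4-connected grid the length of any start-to-goal walk has the same parity as the Manhattan bound, so only lengths 6, 8, 10, … need checking), so 10 is the minimum.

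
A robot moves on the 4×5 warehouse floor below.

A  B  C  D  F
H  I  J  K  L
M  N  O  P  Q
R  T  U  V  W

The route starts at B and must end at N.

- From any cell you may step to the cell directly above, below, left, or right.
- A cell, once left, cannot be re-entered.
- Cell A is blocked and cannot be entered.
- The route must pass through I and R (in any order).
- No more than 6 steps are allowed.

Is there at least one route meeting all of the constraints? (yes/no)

yes

One route that works: B → I → H → M → R → T → N.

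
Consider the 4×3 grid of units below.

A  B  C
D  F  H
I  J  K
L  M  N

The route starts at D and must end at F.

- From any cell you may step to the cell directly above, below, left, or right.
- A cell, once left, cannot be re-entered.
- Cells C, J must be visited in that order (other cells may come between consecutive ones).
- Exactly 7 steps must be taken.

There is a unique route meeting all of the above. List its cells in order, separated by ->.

The waypoints must appear in the order C, J, with no cell reused.
Route from D: up to A, 2× right (reaching C), 2× down (reaching K), left to J, up to F — 7 moves in all.
Check: order respected (C at step 3, J at step 6); 7 moves as required.

D -> A -> B -> C -> H -> K -> J -> F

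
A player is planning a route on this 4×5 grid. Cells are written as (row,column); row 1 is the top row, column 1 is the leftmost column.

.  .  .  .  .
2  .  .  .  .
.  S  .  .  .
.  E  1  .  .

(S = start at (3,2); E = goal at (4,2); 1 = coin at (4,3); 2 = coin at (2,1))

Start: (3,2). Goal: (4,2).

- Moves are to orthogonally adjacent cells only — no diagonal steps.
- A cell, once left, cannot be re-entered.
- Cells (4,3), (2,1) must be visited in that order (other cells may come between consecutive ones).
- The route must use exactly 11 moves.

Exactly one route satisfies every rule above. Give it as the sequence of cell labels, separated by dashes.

The waypoints must appear in the order (4,3), (2,1), with no cell reused.
Route from (3,2): right to (3,3), down to (4,3), right to (4,4), 2× up (reaching (2,4)), 3× left (reaching (2,1)), 2× down (reaching (4,1)), right to (4,2) — 11 moves in all.
Check: order respected (1 at step 2, 2 at step 8); 11 moves as required.

(3,2) - (3,3) - (4,3) - (4,4) - (3,4) - (2,4) - (2,3) - (2,2) - (2,1) - (3,1) - (4,1) - (4,2)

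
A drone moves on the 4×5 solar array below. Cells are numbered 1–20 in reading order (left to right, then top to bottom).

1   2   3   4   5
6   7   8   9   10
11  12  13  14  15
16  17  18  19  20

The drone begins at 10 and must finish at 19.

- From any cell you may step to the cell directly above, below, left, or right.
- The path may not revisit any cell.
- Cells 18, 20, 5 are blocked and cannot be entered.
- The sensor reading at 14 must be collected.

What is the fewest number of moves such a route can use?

Any route passes through 14 somewhere between 10 and 19. Summing Manhattan distances along the two legs (10 → 14 → 19) gives a lower bound of 2 + 1 = 3 moves.
A route of 3 moves achieves this: 10 → 15 → 14 → 19.
Since 3 matches the lower bound, it is optimal.

3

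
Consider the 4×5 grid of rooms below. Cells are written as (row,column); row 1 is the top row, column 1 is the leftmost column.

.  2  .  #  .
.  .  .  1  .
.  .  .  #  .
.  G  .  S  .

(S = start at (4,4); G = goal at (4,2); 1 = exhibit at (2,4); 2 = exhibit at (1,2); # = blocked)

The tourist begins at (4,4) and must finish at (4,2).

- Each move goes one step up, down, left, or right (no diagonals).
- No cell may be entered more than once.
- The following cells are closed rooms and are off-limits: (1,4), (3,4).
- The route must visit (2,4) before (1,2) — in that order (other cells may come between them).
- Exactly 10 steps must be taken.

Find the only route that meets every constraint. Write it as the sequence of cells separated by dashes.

The waypoints must appear in the order (2,4), (1,2), with no cell reused.
Route from (4,4): right 1 to (4,5), up 2 to (2,5), left 2 to (2,3), up 1 to (1,3), left 1 to (1,2), down 3 to (4,2) — 10 moves in all.
Check: order respected (1 at step 4, 2 at step 7); 10 moves as required.

(4,4) - (4,5) - (3,5) - (2,5) - (2,4) - (2,3) - (1,3) - (1,2) - (2,2) - (3,2) - (4,2)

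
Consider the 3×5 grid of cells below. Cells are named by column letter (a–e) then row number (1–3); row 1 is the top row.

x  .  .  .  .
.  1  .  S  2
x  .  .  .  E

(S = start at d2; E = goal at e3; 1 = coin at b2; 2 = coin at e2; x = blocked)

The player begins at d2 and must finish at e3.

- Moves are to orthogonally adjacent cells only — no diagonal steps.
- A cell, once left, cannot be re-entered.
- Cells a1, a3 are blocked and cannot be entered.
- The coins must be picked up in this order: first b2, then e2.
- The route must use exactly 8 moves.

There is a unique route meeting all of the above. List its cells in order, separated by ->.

d2 -> c2 -> b2 -> b1 -> c1 -> d1 -> e1 -> e2 -> e3

The waypoints must appear in the order b2, e2, with no cell reused.
Route from d2: 2× left (reaching b2), up to b1, 3× right (reaching e1), 2× down (reaching e3) — 8 moves in all.
Check: order respected (1 at step 2, 2 at step 7); 8 moves as required.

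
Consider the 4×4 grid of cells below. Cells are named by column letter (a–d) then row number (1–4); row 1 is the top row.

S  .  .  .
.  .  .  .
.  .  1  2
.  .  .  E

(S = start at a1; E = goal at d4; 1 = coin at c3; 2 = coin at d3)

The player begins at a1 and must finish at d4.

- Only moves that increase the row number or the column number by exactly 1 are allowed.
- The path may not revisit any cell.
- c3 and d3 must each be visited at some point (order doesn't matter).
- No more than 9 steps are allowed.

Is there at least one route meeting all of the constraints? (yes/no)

yes

One route that works: a1 → a2 → a3 → b3 → c3 → d3 → d4.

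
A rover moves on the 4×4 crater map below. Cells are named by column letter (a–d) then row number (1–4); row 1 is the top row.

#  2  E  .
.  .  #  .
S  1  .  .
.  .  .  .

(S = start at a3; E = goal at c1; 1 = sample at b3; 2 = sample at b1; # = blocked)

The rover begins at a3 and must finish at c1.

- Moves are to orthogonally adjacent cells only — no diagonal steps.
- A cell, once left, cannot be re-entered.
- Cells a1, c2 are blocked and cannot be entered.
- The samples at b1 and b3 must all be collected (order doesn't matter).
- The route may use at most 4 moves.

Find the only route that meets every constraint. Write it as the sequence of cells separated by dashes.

The 4-move cap with required stops at b1, b3 leaves no slack for detours.
Route from a3: right to b3, 2× up (reaching b1), right to c1 — 4 moves in all.
Check: all required cells visited; 4 ≤ 4 moves.

a3 - b3 - b2 - b1 - c1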